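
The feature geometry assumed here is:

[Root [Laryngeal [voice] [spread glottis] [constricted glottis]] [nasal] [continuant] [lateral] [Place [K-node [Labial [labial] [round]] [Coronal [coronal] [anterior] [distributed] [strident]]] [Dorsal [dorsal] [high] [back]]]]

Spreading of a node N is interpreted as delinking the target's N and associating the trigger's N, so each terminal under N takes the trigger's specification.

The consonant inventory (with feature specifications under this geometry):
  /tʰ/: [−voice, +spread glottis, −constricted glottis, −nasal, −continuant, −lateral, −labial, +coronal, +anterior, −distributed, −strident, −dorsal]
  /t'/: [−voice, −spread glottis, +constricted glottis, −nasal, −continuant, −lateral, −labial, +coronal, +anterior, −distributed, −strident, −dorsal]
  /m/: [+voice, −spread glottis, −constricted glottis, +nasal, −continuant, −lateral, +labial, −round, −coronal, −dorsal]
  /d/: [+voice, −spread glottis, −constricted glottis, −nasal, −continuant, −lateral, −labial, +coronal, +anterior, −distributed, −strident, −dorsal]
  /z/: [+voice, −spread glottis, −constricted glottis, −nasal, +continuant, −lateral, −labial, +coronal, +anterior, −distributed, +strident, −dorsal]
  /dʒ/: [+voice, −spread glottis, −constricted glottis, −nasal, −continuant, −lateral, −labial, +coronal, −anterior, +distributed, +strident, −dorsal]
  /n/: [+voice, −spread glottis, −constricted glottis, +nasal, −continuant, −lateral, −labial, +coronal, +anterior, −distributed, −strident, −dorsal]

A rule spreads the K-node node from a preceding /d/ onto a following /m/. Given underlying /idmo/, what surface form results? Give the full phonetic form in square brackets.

[idno]

K-node immediately or transitively dominates [labial], [round], [coronal], [anterior], [distributed], [strident].
After delinking /m/'s K-node and linking /d/'s, the affected terminals become [−labial], [+coronal], [+anterior], [−distributed], [−strident]; [voice], [spread glottis], [constricted glottis], … (outside K-node) are retained from /m/.
The resulting bundle matches /n/ in the inventory; substituting it for /m/ gives [idno].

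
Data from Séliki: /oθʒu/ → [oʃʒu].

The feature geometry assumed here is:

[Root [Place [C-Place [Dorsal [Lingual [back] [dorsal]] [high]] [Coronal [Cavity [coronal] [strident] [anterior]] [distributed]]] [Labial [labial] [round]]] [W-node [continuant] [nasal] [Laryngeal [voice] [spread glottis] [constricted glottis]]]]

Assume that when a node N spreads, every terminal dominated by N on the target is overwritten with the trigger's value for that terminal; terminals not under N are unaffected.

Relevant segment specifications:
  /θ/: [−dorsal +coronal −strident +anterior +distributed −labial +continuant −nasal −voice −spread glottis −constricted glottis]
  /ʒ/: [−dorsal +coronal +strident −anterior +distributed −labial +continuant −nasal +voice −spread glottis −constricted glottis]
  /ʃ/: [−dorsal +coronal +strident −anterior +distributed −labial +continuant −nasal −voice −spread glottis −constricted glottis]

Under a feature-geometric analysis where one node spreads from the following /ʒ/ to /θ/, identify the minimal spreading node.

Cavity

Feature comparison: [anterior], [strident] differ between /θ/ and [ʃ]; the remaining terminals match.
These terminals are all dominated by Cavity, and no proper subconstituent of Cavity covers them all; Cavity is their lowest common ancestor.
Delinking /θ/'s Cavity and associating /ʒ/'s Cavity gives precisely the feature bundle of [ʃ].
[voice], a feature on which the two segments disagree outside Cavity, is unchanged — nothing dominating it spread, and Cavity is the minimal sufficient constituent.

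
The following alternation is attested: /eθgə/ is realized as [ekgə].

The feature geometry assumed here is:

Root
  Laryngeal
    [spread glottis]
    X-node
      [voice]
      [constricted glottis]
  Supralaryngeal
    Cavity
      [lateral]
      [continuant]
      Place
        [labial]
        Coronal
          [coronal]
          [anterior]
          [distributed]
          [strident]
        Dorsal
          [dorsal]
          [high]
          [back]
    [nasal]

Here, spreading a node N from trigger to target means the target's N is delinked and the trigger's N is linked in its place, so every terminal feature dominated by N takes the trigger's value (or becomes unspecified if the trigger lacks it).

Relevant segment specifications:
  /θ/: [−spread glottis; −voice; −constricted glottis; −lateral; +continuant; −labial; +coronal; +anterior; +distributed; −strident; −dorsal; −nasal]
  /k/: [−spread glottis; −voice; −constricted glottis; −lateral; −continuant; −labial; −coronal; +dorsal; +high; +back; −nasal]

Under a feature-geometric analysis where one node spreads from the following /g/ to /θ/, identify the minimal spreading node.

Cavity

/θ/ and [k] differ in [continuant], [coronal], [anterior], [distributed], [strident], [dorsal], [high], [back]; every other specified feature is identical.
In this geometry the lowest node dominating all of them is Cavity: every daughter of Cavity dominates only a proper subset, so no lower node suffices.
If Cavity spreads, every terminal under it takes /g/'s value, producing [k] as observed.
[voice], a feature on which the two segments disagree outside Cavity, is unchanged — nothing dominating it spread, and Cavity is the minimal sufficient constituent.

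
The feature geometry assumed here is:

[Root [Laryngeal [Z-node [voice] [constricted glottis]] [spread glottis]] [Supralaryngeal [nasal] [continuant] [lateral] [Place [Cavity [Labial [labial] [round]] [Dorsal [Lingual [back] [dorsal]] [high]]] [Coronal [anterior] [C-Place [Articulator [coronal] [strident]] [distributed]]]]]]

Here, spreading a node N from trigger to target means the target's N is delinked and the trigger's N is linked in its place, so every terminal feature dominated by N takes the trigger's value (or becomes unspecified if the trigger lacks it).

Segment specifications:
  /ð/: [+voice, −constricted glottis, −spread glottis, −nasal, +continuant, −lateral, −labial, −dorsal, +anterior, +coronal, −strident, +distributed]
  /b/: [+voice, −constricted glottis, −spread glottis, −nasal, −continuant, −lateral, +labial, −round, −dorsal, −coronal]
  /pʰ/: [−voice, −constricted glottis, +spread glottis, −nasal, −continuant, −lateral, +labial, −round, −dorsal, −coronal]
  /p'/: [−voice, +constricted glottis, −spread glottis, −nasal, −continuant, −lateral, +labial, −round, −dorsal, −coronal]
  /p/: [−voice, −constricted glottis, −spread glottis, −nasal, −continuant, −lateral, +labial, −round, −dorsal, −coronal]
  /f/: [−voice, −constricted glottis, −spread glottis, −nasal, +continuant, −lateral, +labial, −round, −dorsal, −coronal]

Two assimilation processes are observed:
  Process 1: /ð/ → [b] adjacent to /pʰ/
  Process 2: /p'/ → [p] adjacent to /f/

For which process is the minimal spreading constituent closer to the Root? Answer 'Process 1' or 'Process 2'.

Process 1

In Process 1, [continuant], [labial], [round], [coronal], [anterior], [distributed], [strident] change, so the minimal spreading node is Supralaryngeal at depth 1.
Process 2: the feature that changes is [constricted glottis]; the minimal node is [constricted glottis] (depth 3).
Depth 1 < depth 3; Process 1 involves the structurally higher constituent Supralaryngeal.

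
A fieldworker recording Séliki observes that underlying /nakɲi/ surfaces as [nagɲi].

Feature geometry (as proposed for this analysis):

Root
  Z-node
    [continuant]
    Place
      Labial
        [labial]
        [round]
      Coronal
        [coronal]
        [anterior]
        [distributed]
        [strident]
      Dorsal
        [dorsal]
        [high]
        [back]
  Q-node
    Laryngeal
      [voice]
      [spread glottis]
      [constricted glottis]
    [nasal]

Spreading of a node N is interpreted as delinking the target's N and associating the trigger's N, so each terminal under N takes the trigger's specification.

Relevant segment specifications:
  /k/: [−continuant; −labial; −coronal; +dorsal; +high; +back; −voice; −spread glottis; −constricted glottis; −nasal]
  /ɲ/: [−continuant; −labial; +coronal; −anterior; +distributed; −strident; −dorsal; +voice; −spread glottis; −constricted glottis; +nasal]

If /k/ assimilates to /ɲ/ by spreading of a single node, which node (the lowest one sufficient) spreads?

[voice]

Feature comparison: [voice] differs between /k/ and [g]; the remaining terminals match.
Since just one terminal is affected and it takes /ɲ/'s value, spreading the terminal [voice] alone is sufficient and minimal.
Features on which the two segments disagree outside [voice], such as [dorsal], [nasal], are unchanged — nothing dominating them spread, and [voice] is the minimal sufficient constituent.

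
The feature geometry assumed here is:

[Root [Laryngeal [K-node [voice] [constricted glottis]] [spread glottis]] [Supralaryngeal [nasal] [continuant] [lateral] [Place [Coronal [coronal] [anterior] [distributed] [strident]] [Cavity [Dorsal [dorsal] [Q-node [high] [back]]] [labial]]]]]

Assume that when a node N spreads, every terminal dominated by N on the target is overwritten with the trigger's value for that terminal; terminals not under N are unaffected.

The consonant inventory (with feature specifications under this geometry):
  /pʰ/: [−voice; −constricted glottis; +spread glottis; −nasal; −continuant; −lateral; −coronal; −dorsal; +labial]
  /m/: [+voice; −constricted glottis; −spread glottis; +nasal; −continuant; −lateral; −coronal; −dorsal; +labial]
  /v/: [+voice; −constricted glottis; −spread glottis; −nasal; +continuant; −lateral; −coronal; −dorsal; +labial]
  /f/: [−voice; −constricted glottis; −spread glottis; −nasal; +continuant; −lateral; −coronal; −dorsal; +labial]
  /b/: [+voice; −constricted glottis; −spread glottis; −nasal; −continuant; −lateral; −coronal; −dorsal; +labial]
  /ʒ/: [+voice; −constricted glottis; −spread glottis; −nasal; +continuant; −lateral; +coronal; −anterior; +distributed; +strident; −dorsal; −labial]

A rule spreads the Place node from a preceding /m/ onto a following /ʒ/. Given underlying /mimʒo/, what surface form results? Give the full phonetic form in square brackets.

[mimvo]

Terminals under Place in this geometry: [coronal], [anterior], [distributed], [strident], [dorsal], [high], [back], [labial].
After delinking /ʒ/'s Place and linking /m/'s, the affected terminals become [−coronal], [−dorsal], [+labial]; [voice], [constricted glottis], [spread glottis], … (outside Place) are retained from /ʒ/.
Among the inventory, only /v/ has exactly this specification, giving the surface form [mimvo].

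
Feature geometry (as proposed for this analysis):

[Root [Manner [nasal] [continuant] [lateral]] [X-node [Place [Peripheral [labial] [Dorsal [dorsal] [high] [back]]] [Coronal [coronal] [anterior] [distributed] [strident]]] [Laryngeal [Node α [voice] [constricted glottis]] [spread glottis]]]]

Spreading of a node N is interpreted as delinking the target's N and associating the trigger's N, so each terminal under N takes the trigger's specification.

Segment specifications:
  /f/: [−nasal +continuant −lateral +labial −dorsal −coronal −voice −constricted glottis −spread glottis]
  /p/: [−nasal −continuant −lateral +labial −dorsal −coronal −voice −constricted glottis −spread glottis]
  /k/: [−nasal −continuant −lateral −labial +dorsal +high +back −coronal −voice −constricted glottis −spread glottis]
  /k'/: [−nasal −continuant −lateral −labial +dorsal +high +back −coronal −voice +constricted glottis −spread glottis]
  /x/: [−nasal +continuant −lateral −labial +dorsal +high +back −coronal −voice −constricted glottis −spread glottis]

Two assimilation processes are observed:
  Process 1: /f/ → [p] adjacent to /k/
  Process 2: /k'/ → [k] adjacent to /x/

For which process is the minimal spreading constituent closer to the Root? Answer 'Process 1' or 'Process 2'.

Process 1

Process 1: the feature that changes is [continuant]; the minimal node is [continuant] (depth 2).
Process 2 alters [constricted glottis]; the lowest dominating node is [constricted glottis] (depth 4 from Root).
Depth 2 < depth 4; Process 1 involves the structurally higher constituent [continuant].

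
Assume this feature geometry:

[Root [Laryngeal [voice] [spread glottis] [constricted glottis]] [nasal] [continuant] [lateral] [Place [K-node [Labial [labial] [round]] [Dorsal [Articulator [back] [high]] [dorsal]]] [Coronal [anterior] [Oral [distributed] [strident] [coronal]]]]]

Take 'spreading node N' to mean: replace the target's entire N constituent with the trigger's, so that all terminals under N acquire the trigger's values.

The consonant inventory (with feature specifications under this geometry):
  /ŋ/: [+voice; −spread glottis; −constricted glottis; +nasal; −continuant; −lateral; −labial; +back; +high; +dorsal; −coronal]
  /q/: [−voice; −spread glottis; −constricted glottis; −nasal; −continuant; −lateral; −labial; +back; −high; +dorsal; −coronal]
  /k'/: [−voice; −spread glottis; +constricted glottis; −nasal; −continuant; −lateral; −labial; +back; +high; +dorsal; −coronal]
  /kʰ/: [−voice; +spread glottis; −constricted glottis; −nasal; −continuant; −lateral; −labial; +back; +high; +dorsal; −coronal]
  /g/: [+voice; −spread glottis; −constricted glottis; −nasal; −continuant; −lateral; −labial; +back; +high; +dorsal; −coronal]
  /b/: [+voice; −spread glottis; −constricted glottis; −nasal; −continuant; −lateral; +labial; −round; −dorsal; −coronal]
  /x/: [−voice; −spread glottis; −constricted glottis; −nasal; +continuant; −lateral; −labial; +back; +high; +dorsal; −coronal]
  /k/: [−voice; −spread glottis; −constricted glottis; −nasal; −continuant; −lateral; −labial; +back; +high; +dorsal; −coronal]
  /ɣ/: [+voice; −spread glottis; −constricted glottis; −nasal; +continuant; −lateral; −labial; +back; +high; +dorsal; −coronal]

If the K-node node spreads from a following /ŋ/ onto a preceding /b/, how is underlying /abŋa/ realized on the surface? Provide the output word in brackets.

Terminals under K-node in this geometry: [labial], [round], [back], [high], [dorsal].
The target acquires /ŋ/'s values for everything under K-node — [−labial], [+back], [+high], [+dorsal] — while keeping its own [voice], [spread glottis], [constricted glottis], ….
The resulting bundle matches /g/ in the inventory; substituting it for /b/ gives [agŋa].

[agŋa]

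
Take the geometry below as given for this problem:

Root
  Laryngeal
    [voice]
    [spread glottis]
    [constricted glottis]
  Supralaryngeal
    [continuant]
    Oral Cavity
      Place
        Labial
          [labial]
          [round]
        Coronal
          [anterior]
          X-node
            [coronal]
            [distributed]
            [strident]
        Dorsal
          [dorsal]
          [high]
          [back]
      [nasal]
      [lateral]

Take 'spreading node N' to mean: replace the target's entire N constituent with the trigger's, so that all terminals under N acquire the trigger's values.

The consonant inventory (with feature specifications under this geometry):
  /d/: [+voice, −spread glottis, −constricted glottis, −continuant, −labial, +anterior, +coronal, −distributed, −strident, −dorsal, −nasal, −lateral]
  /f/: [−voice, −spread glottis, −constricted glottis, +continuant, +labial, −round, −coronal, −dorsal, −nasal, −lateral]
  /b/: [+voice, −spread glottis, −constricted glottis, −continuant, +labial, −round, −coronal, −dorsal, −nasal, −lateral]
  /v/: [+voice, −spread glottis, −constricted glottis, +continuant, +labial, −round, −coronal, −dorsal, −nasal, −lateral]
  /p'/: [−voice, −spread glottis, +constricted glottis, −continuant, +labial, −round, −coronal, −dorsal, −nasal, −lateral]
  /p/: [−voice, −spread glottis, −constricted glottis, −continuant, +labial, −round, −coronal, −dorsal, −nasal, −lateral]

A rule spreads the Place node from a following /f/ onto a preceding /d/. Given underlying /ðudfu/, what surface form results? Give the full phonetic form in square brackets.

Place immediately or transitively dominates [labial], [round], [anterior], [coronal], [distributed], [strident], [dorsal], [high], [back].
Spreading Place from /f/ onto /d/ replaces those values with /f/'s: [+labial], [−round], [−coronal], [−dorsal]. Features outside Place ([voice], [spread glottis], [constricted glottis], …) stay as in /d/.
The resulting bundle matches /b/ in the inventory; substituting it for /d/ gives [ðubfu].

[ðubfu]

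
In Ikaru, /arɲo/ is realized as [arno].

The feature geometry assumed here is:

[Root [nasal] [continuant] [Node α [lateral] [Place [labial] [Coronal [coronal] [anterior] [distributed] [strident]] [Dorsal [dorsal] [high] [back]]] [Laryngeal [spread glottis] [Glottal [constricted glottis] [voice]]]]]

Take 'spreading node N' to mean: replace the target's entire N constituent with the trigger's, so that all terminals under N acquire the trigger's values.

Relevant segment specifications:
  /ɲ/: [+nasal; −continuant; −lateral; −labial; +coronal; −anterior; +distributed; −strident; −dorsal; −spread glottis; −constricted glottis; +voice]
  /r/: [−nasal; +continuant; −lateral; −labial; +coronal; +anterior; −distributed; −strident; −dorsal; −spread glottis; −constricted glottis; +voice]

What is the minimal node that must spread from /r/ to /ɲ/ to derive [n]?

The alternation /ɲ/ → [n] changes [anterior], [distributed] and nothing else.
In this geometry the lowest node dominating all of them is Coronal: every daughter of Coronal dominates only a proper subset, so no lower node suffices.
Delinking /ɲ/'s Coronal and associating /r/'s Coronal gives precisely the feature bundle of [n].
[continuant], [nasal] stay as in /ɲ/ although /r/ differs there, so no node dominating them spread; among the remaining candidates Coronal is the lowest that derives the output.

Coronal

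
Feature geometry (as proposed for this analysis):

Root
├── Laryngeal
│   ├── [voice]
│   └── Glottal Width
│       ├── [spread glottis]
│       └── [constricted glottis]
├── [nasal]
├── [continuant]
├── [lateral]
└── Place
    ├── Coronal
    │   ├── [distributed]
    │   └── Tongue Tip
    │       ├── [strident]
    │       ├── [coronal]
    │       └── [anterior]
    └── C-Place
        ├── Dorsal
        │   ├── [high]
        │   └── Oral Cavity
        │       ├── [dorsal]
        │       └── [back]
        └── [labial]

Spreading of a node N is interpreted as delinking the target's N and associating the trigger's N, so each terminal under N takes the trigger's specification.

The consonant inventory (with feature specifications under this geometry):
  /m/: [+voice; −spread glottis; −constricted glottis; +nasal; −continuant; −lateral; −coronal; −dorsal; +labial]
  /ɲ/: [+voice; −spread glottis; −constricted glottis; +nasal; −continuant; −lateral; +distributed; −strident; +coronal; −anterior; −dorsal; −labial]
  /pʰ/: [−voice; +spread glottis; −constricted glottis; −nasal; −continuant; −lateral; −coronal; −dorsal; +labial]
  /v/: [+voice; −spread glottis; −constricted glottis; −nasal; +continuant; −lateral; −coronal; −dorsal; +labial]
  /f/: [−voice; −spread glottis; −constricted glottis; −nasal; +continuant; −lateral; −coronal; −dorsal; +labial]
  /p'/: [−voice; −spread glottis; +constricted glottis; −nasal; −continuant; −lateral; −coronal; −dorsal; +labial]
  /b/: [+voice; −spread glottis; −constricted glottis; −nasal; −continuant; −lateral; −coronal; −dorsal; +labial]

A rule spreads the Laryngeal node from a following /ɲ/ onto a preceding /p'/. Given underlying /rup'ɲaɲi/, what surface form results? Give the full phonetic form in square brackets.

Terminals under Laryngeal in this geometry: [voice], [spread glottis], [constricted glottis].
After delinking /p'/'s Laryngeal and linking /ɲ/'s, the affected terminals become [+voice], [−spread glottis], [−constricted glottis]; [nasal], [continuant], [lateral], … (outside Laryngeal) are retained from /p'/.
This feature bundle is that of [b], so /rup'ɲaɲi/ surfaces as [rubɲaɲi].

[rubɲaɲi]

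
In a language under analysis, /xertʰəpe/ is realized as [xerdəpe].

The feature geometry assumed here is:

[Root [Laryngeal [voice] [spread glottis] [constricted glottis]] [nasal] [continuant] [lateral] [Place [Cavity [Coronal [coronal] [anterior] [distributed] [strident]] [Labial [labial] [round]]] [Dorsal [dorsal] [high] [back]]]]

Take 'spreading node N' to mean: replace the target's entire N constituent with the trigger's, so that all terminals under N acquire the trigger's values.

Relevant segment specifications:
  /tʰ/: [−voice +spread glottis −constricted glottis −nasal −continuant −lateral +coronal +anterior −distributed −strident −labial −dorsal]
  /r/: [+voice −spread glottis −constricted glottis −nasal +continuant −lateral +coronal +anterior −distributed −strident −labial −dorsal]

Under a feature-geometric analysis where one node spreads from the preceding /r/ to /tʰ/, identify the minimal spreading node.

Laryngeal

/tʰ/ and [d] differ in [voice], [spread glottis]; every other specified feature is identical.
In this geometry the lowest node dominating all of them is Laryngeal: every daughter of Laryngeal dominates only a proper subset, so no lower node suffices.
Spreading Laryngeal from /r/ overwrites each of those terminals with /r/'s values, yielding exactly [d].
[continuant] — on which /r/ differs from /tʰ/ — is unchanged, so Root cannot have spread; the constituent is no larger than Laryngeal.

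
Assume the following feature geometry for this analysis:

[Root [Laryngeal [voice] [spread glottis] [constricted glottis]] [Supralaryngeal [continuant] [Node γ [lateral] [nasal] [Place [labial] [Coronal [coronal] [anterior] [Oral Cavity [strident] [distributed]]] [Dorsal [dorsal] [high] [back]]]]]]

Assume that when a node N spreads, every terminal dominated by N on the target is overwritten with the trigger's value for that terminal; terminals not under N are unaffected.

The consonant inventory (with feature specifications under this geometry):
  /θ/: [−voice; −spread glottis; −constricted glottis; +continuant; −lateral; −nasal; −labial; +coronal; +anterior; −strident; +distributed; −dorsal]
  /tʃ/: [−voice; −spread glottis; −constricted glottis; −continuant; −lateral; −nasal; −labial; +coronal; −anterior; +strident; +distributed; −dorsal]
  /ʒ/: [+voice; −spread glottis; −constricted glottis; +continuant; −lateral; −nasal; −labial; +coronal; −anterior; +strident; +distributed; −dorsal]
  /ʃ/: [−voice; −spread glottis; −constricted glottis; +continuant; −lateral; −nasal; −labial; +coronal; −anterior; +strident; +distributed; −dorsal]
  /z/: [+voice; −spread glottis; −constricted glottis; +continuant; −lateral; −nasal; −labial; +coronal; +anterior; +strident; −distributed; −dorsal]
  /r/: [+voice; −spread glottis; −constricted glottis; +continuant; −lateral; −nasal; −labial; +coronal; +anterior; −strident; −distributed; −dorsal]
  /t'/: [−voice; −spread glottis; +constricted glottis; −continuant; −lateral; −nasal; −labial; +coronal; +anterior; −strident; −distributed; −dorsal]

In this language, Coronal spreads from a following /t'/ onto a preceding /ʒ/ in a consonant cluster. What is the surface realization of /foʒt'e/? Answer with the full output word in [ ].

Coronal immediately or transitively dominates [coronal], [anterior], [strident], [distributed].
The target acquires /t'/'s values for everything under Coronal — [+coronal], [+anterior], [−strident], [−distributed] — while keeping its own [voice], [spread glottis], [constricted glottis], ….
Among the inventory, only /r/ has exactly this specification, giving the surface form [fort'e].

[fort'e]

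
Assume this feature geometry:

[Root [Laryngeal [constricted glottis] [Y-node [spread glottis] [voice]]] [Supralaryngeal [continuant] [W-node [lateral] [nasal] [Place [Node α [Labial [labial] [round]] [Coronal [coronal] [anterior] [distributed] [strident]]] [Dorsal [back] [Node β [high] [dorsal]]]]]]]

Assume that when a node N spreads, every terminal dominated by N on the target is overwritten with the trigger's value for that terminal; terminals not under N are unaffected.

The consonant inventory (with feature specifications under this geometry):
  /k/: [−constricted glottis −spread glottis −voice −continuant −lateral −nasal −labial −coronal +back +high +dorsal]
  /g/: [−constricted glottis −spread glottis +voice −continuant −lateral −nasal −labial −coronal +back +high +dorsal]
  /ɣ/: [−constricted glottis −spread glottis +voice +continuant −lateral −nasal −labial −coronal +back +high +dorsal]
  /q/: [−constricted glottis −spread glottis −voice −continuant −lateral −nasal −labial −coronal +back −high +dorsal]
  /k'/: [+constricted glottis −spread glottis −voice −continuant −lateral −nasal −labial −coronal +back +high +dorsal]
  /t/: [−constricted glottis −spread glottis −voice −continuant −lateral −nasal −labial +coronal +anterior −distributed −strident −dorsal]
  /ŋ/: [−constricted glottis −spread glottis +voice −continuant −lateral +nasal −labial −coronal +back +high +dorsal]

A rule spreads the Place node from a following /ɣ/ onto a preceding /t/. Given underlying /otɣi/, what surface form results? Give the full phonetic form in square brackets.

[okɣi]

Terminals under Place in this geometry: [labial], [round], [coronal], [anterior], [distributed], [strident], [back], [high], [dorsal].
Spreading Place from /ɣ/ onto /t/ replaces those values with /ɣ/'s: [−labial], [−coronal], [+back], [+high], [+dorsal]. Features outside Place ([constricted glottis], [spread glottis], [voice], …) stay as in /t/.
This feature bundle is that of [k], so /otɣi/ surfaces as [okɣi].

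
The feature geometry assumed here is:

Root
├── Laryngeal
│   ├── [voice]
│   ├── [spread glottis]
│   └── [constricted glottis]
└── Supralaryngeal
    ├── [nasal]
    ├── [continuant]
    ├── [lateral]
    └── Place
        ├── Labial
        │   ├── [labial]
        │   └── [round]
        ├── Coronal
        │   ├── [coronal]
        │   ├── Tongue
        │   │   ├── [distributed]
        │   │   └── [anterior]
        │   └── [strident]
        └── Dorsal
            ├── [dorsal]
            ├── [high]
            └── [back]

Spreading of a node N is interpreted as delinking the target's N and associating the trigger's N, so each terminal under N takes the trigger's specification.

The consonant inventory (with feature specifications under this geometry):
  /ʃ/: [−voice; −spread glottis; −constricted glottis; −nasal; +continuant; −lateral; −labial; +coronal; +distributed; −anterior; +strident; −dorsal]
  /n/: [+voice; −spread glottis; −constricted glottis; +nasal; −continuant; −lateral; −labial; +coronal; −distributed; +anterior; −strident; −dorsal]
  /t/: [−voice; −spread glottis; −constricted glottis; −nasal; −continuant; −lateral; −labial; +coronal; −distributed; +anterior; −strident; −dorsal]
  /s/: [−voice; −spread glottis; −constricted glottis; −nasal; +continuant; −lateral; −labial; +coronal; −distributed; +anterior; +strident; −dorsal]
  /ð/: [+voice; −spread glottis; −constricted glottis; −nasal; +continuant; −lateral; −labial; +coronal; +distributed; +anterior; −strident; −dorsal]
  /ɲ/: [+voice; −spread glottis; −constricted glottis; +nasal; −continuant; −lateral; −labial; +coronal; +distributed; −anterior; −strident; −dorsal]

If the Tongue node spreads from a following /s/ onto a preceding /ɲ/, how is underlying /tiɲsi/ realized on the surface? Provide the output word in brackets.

[tinsi]

Terminals under Tongue in this geometry: [distributed], [anterior].
After delinking /ɲ/'s Tongue and linking /s/'s, the affected terminals become [−distributed], [+anterior]; [voice], [spread glottis], [constricted glottis], … (outside Tongue) are retained from /ɲ/.
The resulting bundle matches /n/ in the inventory; substituting it for /ɲ/ gives [tinsi].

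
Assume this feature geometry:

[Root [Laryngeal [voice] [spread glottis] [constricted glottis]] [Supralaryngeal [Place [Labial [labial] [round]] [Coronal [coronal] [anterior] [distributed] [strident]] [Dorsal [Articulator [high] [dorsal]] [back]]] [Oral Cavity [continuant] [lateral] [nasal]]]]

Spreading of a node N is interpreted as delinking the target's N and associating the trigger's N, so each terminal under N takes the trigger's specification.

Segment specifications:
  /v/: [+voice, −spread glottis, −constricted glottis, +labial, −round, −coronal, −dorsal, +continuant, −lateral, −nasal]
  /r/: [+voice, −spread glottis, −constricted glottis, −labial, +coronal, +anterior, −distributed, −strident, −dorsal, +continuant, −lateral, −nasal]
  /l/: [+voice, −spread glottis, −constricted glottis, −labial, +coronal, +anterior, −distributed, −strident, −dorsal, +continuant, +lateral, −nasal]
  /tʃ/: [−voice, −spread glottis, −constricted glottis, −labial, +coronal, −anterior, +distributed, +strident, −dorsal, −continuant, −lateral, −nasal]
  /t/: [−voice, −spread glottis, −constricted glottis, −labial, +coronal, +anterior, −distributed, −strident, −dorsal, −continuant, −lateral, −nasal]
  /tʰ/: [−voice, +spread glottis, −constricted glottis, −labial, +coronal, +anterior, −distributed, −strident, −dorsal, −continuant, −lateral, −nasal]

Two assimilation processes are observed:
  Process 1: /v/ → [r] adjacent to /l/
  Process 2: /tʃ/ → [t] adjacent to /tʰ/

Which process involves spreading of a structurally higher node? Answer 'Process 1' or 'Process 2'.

In Process 1, [labial], [round], [coronal], [anterior], [distributed], [strident] change, so the minimal spreading node is Place at depth 2.
In Process 2, [anterior], [distributed], [strident] change, so the minimal spreading node is Coronal at depth 3.
Place is closer to Root than Coronal, so Process 1 spreads the higher node.

Process 1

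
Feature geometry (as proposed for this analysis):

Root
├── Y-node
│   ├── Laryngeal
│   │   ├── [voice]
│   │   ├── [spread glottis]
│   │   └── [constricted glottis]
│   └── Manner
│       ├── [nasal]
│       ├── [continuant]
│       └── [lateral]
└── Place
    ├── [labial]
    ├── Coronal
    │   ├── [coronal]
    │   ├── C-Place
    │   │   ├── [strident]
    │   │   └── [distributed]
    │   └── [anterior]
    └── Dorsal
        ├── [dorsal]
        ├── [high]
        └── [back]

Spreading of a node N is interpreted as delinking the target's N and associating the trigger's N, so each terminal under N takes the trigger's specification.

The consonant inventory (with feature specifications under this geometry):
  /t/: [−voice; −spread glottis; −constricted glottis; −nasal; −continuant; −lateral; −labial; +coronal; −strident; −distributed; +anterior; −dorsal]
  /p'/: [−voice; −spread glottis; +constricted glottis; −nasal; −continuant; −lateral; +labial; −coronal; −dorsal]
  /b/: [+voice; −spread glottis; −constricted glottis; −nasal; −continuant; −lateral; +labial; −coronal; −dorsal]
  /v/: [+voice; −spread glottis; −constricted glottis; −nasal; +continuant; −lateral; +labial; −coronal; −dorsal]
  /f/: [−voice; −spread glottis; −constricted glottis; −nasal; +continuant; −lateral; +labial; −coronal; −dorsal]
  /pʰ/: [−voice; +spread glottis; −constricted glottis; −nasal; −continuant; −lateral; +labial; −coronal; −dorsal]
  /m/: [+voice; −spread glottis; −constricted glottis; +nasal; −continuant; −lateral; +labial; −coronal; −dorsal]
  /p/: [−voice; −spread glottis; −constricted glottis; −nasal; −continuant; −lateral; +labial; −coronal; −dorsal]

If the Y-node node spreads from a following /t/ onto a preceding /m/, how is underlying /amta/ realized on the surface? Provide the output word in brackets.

[apta]

Y-node immediately or transitively dominates [voice], [spread glottis], [constricted glottis], [nasal], [continuant], [lateral].
After delinking /m/'s Y-node and linking /t/'s, the affected terminals become [−voice], [−spread glottis], [−constricted glottis], [−nasal], [−continuant], [−lateral]; [labial], [coronal], [dorsal] (outside Y-node) are retained from /m/.
The resulting bundle matches /p/ in the inventory; substituting it for /m/ gives [apta].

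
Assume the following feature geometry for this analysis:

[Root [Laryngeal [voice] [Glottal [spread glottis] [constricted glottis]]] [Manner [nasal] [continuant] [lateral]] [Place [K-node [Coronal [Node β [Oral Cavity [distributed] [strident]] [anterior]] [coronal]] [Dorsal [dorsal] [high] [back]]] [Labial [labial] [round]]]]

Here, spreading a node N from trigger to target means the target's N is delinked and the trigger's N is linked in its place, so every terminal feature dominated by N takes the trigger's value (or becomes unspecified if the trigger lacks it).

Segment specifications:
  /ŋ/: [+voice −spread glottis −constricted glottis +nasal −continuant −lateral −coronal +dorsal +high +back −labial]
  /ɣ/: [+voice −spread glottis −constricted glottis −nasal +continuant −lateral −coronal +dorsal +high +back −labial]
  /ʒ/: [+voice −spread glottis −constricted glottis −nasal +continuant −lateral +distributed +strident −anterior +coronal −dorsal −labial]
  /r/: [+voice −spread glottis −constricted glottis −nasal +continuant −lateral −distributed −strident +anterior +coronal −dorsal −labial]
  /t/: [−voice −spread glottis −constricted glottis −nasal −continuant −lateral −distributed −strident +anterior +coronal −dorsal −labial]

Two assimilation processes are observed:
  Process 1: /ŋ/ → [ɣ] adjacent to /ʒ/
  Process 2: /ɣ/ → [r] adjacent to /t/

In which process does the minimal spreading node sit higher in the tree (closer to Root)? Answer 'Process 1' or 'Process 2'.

Process 1

Process 1 alters [nasal], [continuant]; the lowest common ancestor is Manner (depth 1 from Root).
Process 2 alters [coronal], [anterior], [distributed], [strident], [dorsal], [high], [back]; the lowest common ancestor is K-node (depth 2 from Root).
Depth 1 < depth 2; Process 1 involves the structurally higher constituent Manner.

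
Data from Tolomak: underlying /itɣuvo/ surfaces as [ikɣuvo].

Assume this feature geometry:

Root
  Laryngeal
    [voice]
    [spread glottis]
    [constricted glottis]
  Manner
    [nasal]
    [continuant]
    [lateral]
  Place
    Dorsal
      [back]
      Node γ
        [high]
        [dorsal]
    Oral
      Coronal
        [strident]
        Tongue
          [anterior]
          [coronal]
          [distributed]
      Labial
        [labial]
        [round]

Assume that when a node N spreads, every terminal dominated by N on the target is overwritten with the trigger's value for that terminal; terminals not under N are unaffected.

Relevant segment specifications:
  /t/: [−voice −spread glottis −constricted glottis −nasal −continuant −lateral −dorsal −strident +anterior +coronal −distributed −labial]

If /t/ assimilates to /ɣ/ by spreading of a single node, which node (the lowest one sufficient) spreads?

Feature comparison: [coronal], [anterior], [distributed], [strident], [dorsal], [high], [back] differ between /t/ and [k]; the remaining terminals match.
In this geometry the lowest node dominating all of them is Place: every daughter of Place dominates only a proper subset, so no lower node suffices.
Delinking /t/'s Place and associating /ɣ/'s Place gives precisely the feature bundle of [k].
Since [continuant], [voice] are preserved even though /ɣ/ disagrees there, no node above Place spread.

Place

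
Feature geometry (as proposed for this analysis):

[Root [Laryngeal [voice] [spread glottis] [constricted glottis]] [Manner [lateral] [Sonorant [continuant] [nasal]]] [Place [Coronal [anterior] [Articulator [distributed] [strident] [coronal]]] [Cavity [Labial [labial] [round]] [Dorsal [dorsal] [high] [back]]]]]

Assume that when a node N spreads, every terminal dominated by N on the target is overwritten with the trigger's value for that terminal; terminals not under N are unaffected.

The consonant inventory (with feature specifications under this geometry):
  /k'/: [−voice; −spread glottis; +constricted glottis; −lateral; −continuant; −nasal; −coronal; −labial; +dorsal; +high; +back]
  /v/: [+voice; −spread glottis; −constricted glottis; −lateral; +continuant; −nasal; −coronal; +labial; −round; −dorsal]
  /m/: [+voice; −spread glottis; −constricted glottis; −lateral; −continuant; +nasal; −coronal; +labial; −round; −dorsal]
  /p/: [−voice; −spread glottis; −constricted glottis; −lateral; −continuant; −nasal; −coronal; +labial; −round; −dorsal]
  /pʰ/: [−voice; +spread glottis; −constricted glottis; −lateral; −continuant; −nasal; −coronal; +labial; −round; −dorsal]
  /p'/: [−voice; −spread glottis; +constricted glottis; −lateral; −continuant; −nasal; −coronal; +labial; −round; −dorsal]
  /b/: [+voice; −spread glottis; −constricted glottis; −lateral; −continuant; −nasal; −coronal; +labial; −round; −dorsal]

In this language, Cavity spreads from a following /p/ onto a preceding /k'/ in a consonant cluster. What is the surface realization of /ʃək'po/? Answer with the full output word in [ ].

Cavity immediately or transitively dominates [labial], [round], [dorsal], [high], [back].
After delinking /k'/'s Cavity and linking /p/'s, the affected terminals become [+labial], [−round], [−dorsal]; [voice], [spread glottis], [constricted glottis], … (outside Cavity) are retained from /k'/.
Among the inventory, only /p'/ has exactly this specification, giving the surface form [ʃəp'po].

[ʃəp'po]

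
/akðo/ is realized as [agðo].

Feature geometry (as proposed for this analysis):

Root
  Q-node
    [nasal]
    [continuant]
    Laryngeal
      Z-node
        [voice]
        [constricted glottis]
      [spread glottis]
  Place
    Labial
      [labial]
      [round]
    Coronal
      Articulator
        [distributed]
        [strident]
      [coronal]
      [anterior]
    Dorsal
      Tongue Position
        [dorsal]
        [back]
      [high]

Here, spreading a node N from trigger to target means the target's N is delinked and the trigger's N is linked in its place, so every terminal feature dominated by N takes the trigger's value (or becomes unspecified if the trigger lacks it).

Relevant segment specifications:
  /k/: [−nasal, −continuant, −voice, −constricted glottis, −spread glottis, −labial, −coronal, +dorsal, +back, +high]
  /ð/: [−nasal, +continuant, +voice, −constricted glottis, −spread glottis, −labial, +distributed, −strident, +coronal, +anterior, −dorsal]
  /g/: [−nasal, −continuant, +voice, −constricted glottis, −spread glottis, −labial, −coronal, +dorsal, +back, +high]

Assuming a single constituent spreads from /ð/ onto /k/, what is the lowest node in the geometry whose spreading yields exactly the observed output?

Feature comparison: [voice] differs between /k/ and [g]; the remaining terminals match.
Only a single terminal changes, and /ð/ supplies the new value, so [voice] itself is the minimal spreading constituent.
[continuant], [dorsal] stay as in /k/ although /ð/ differs there, so no node dominating them spread; among the remaining candidates [voice] is the lowest that derives the output.

[voice]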